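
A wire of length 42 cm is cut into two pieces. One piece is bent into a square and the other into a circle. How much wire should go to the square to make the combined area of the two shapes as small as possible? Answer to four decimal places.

23.5242

Let x be the length used for the square. Square side x/4; circle radius (42−x)/(2π).
A(x) = (x/4)² + π·((42−x)/(2π))² = x²/16 + (42−x)²/(4π) for 0 ≤ x ≤ 42. A'(x) = x/8 − (42−x)/(2π) = 0 gives x = 4·42/(π+4) ≈ 23.5242.
A'' = 1/8 + 1/(2π) > 0, so this gives the minimum combined area; x ≈ 23.5242 cm to the square.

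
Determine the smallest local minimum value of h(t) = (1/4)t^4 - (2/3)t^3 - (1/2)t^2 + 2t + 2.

5/12

h'(t) = t^3 - 2t^2 - t + 2 = 0 at t = -1, 1, 2.
h''(t) = 3t^2 - 4t - 1. h''(-1) = 6 > 0 ⇒ local minimum; h''(1) = -2 < 0 ⇒ local maximum; h''(2) = 3 > 0 ⇒ local minimum.
The smallest local minimum is h(-1) = 5/12.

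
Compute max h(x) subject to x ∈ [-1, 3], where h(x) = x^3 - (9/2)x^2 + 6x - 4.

The derivative is 3x^2 - 9x + 6, which vanishes at x = 1 and x = 2.
Candidates: h(-1) = -31/2,  h(1) = -3/2,  h(2) = -2,  h(3) = 1/2.
Hence the absolute maximum is 1/2 at x = 3.

1/2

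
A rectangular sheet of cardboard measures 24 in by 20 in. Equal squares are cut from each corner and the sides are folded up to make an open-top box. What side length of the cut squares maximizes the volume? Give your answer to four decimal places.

With cut size x, the volume is V(x) = x(24 − 2x)(20 − 2x) for 0 < x < 10.
V'(x) = 12x^2 − 176x + 480. Setting V'(x) = 0 gives x ≈ 3.6215 (the root in (0, 10)).
V''(x) = 24x − 176 is negative there, so this is the maximum; V ≈ 774.1646.

3.6215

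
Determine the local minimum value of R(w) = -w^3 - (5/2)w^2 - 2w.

R'(w) = -3w^2 - 5w - 2. Setting R'(w) = 0 gives w ∈ {-1, -2/3}.
Since R''(w) = -6w - 5, we get R''(-1) = 1 > 0 ⇒ local minimum; R''(-2/3) = -1 < 0 ⇒ local maximum.
The local minimum is R(-1) = 1/2.

1/2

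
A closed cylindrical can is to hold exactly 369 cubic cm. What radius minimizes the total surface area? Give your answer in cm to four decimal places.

With radius r and height h, πr²h = 369 so h = 369/(πr²), and S(r) = 2πr² + 2πrh = 2πr² + 2·369/r.
S'(r) = 4πr − 2·369/r² = 0 ⇒ r³ = 369/(2π), so r ≈ 3.8870 and h = 2r ≈ 7.7740.
S''(r) = 4π + 4·369/r³ > 0, so this is the minimum; S ≈ 284.7948.

3.8870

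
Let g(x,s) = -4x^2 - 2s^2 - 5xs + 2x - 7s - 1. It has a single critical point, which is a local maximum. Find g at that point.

267/7

∂g/∂x = -8x - 5s + 2 = 0 and ∂g/∂s = -5x - 4s - 7 = 0, so (x, s) = (43/7, -66/7).
The Hessian has g_{xx} = -8, g_{ss} = -4, g_{xs} = -5, giving D = 7 > 0 with g_{xx} < 0, so the point is a local maximum.
g(43/7, -66/7) = 267/7.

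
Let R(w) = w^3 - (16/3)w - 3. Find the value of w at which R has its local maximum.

-4/3

Critical points: R'(w) = 3w^2 - 16/3 vanishes at w = -4/3, 4/3.
Since R''(w) = 6w, we get R''(-4/3) = -8 < 0 ⇒ local maximum; R''(4/3) = 8 > 0 ⇒ local minimum.
The local maximum is R(-4/3) = 47/27.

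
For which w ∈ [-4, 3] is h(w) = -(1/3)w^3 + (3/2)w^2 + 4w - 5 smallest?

-1

h'(w) = -w^2 + 3w + 4, whose only zero in [-4, 3] is w = -1.
Compare values at every candidate in [-4, 3]: h(-4) = 73/3, h(-1) = -43/6, h(3) = 23/2.
The minimum over the interval is -43/6, attained at w = -1.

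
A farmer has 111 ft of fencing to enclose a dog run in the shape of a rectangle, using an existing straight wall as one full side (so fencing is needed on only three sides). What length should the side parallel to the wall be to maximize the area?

111/2

Let the sides perpendicular to the wall have length x and the parallel side y, so 2x + y = 111 and the area is A = xy = x(111 − 2x).
A'(x) = 111 − 4x = 0 gives x = 111/4, and A''(x) = −4 < 0 confirms a maximum.
Then y = 111 − 2·111/4 = 111/2 and A = 12321/8.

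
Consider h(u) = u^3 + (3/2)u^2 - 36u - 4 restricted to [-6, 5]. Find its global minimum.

-143/2

h'(u) = 3u^2 + 3u - 36, which vanishes at u = -4 and u = 3.
Candidates: h(-6) = 50; h(-4) = 100; h(3) = -143/2; h(5) = -43/2.
So the minimum is h(3) = -143/2.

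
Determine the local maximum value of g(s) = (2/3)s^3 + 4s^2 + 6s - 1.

-1

Critical points: g'(s) = 2s^2 + 8s + 6 vanishes at s = -3, -1.
Second-derivative test with g''(s) = 4s + 8: g''(-3) = -4 < 0 ⇒ local maximum; g''(-1) = 4 > 0 ⇒ local minimum.
The local maximum is g(-3) = -1.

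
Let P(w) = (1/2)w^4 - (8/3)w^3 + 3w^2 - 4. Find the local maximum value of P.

Critical points: P'(w) = 2w^3 - 8w^2 + 6w vanishes at w = 0, 1, 3.
Second-derivative test with P''(w) = 6w^2 - 16w + 6: P''(0) = 6 > 0 ⇒ local minimum; P''(1) = -4 < 0 ⇒ local maximum; P''(3) = 12 > 0 ⇒ local minimum.
Thus P has its local maximum at w = 1, with value -19/6.

-19/6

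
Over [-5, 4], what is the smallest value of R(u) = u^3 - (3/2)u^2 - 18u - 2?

R'(u) = 3u^2 - 3u - 18, which vanishes at u = -2 and u = 3.
Evaluating at the critical points and endpoints: R(-5) = -149/2,  R(-2) = 20,  R(3) = -85/2,  R(4) = -34.
Hence the absolute minimum is -149/2 at u = -5.

-149/2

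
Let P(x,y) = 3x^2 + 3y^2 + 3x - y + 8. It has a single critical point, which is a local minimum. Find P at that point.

43/6

∂P/∂x = 6x + 3 = 0 and ∂P/∂y = 6y - 1 = 0, so (x, y) = (-1/2, 1/6).
The Hessian has P_{xx} = 6, P_{yy} = 6, P_{xy} = 0, giving D = 36 > 0 with P_{xx} > 0, so the point is a local minimum.
P(-1/2, 1/6) = 43/6.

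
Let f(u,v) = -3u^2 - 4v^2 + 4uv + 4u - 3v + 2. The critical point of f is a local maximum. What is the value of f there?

∂f/∂u = -6u + 4v + 4 = 0 and ∂f/∂v = 4u - 8v - 3 = 0, so (u, v) = (5/8, -1/16).
The Hessian has f_{uu} = -6, f_{vv} = -8, f_{uv} = 4, giving D = 32 > 0 with f_{uu} < 0, so the point is a local maximum.
f(5/8, -1/16) = 107/32.

107/32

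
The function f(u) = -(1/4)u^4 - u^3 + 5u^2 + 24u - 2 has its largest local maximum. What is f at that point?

271/4

Critical points: f'(u) = -u^3 - 3u^2 + 10u + 24 vanishes at u = -4, -2, 3.
Since f''(u) = -3u^2 - 6u + 10, we get f''(-4) = -14 < 0 ⇒ local maximum; f''(-2) = 10 > 0 ⇒ local minimum; f''(3) = -35 < 0 ⇒ local maximum.
Thus f has its largest local maximum at u = 3, with value 271/4.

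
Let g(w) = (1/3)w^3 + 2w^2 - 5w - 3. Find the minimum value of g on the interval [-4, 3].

Differentiating, g'(w) = w^2 + 4w - 5; whose only zero in [-4, 3] is w = 1.
Candidates: g(-4) = 83/3, g(1) = -17/3, g(3) = 9.
Hence the absolute minimum is -17/3 at w = 1.

-17/3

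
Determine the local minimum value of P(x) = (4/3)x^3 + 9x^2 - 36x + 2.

P'(x) = 4x^2 + 18x - 36. Setting P'(x) = 0 gives x ∈ {-6, 3/2}.
Since P''(x) = 8x + 18, we get P''(-6) = -30 < 0 ⇒ local maximum; P''(3/2) = 30 > 0 ⇒ local minimum.
So the local minimum value is P(3/2) = -109/4.

-109/4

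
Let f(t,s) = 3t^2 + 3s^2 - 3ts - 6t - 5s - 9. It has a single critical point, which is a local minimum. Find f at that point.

-172/9

∂f/∂t = 6t - 3s - 6 = 0 and ∂f/∂s = -3t + 6s - 5 = 0, so (t, s) = (17/9, 16/9).
The Hessian has f_{tt} = 6, f_{ss} = 6, f_{ts} = -3, giving D = 27 > 0 with f_{tt} > 0, so the point is a local minimum.
f(17/9, 16/9) = -172/9.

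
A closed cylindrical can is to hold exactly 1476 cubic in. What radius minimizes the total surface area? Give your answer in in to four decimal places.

With radius r and height h, πr²h = 1476 so h = 1476/(πr²), and S(r) = 2πr² + 2πrh = 2πr² + 2·1476/r.
S'(r) = 4πr − 2·1476/r² = 0 ⇒ r³ = 1476/(2π), so r ≈ 6.1702 and h = 2r ≈ 12.3405.
S''(r) = 4π + 4·1476/r³ > 0, so this is the minimum; S ≈ 717.6380.

6.1702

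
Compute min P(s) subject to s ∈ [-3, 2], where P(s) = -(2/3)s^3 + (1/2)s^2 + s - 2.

P'(s) = -2s^2 + s + 1, which vanishes at s = -1/2 and s = 1.
Candidates: P(-3) = 35/2; P(-1/2) = -55/24; P(1) = -7/6; P(2) = -10/3.
So the minimum is P(2) = -10/3.

-10/3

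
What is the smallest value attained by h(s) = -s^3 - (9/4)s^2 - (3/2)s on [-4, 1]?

h'(s) = -3s^2 - (9/2)s - 3/2, which vanishes at s = -1 and s = -1/2.
Evaluating at the critical points and endpoints: h(-4) = 34,  h(-1) = 1/4,  h(-1/2) = 5/16,  h(1) = -19/4.
Hence the absolute minimum is -19/4 at s = 1.

-19/4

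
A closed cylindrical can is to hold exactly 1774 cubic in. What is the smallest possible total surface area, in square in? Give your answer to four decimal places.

811.2417

With radius r and height h, πr²h = 1774 so h = 1774/(πr²), and S(r) = 2πr² + 2πrh = 2πr² + 2·1774/r.
S'(r) = 4πr − 2·1774/r² = 0 ⇒ r³ = 1774/(2π), so r ≈ 6.5603 and h = 2r ≈ 13.1206.
S''(r) = 4π + 4·1774/r³ > 0, so this is the minimum; S ≈ 811.2417.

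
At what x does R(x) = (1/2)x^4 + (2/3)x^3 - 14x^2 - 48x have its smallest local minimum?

4

R'(x) = 2x^3 + 2x^2 - 28x - 48 = 0 at x = -3, -2, 4.
Since R''(x) = 6x^2 + 4x - 28, we get R''(-3) = 14 > 0 ⇒ local minimum; R''(-2) = -12 < 0 ⇒ local maximum; R''(4) = 84 > 0 ⇒ local minimum.
The smallest local minimum is R(4) = -736/3.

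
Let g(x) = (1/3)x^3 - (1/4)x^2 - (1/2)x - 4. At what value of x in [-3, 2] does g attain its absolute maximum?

2

The derivative is x^2 - (1/2)x - 1/2, which vanishes at x = -1/2 and x = 1.
Evaluating at the critical points and endpoints: g(-3) = -55/4; g(-1/2) = -185/48; g(1) = -53/12; g(2) = -10/3.
So the maximum is g(2) = -10/3.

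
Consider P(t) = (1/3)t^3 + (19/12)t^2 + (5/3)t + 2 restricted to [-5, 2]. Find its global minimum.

-101/12

Differentiating, P'(t) = t^2 + (19/6)t + 5/3; which vanishes at t = -5/2 and t = -2/3.
Compare values at every candidate in [-5, 2]: P(-5) = -101/12, P(-5/2) = 121/48, P(-2/3) = 121/81, P(2) = 43/3.
The minimum over the interval is -101/12, attained at t = -5.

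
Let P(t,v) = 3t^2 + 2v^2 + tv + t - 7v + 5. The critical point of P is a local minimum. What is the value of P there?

∂P/∂t = 6t + v + 1 = 0 and ∂P/∂v = t + 4v - 7 = 0, so (t, v) = (-11/23, 43/23).
The Hessian has P_{tt} = 6, P_{vv} = 4, P_{tv} = 1, giving D = 23 > 0 with P_{tt} > 0, so the point is a local minimum.
P(-11/23, 43/23) = -41/23.

-41/23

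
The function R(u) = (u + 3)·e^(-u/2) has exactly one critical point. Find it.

-1

By the product rule, R'(u) = (-(1/2)u - 1/2)·e^(-u/2). Since e^(-u/2) > 0, the only critical point is u = -1.
R''(-1) has the same sign as -1/2 < 0, so this is a local maximum.
R(-1) = (2)·e^(1/2) ≈ 3.2974.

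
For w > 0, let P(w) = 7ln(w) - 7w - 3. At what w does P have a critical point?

1

P'(w) = 7/w − 7 = 0 gives w = 1.
P''(w) = -7/w², which is negative for w > 0, so this is a local maximum.
P(1) = 7·ln(1) - 7 - 3 ≈ -10.0000.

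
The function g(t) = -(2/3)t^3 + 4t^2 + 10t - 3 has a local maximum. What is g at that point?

g'(t) = -2t^2 + 8t + 10. Setting g'(t) = 0 gives t ∈ {-1, 5}.
g''(t) = -4t + 8. g''(-1) = 12 > 0 ⇒ local minimum; g''(5) = -12 < 0 ⇒ local maximum.
The local maximum is g(5) = 191/3.

191/3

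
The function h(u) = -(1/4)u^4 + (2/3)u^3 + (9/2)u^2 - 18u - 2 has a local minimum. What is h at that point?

-56/3

h'(u) = -u^3 + 2u^2 + 9u - 18 = 0 at u = -3, 2, 3.
Second-derivative test with h''(u) = -3u^2 + 4u + 9: h''(-3) = -30 < 0 ⇒ local maximum; h''(2) = 5 > 0 ⇒ local minimum; h''(3) = -6 < 0 ⇒ local maximum.
Thus h has its local minimum at u = 2, with value -56/3.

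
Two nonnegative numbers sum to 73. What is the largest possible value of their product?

5329/4

With x + y = 73, the product is P(x) = x(73 − x).
P'(x) = 73 − 2x = 0 gives x = 73/2; P'' = −2 < 0, so this is the maximum.
P = 73/2·73/2 = 5329/4.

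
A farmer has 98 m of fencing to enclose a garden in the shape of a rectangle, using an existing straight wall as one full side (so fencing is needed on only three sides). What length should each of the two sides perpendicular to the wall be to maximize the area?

49/2

Let the sides perpendicular to the wall have length x and the parallel side y, so 2x + y = 98 and the area is A = xy = x(98 − 2x).
A'(x) = 98 − 4x = 0 gives x = 49/2, and A''(x) = −4 < 0 confirms a maximum.
Then y = 98 − 2·49/2 = 49 and A = 2401/2.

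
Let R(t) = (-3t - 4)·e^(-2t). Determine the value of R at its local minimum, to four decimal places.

-7.9417

By the product rule, R'(t) = (6t + 5)·e^(-2t). Since e^(-2t) > 0, the only critical point is t = -5/6.
R''(-5/6) has the same sign as 6 > 0, so this is a local minimum.
R(-5/6) = (-3/2)·e^(5/3) ≈ -7.9417.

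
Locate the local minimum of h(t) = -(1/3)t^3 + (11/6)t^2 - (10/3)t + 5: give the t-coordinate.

h'(t) = -t^2 + (11/3)t - 10/3. Setting h'(t) = 0 gives t ∈ {5/3, 2}.
h''(t) = -2t + 11/3. h''(5/3) = 1/3 > 0 ⇒ local minimum; h''(2) = -1/3 < 0 ⇒ local maximum.
The local minimum is h(5/3) = 485/162.

5/3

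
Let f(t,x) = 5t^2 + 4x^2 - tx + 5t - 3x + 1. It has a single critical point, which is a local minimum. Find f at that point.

∂f/∂t = 10t - x + 5 = 0 and ∂f/∂x = -t + 8x - 3 = 0, so (t, x) = (-37/79, 25/79).
The Hessian has f_{tt} = 10, f_{xx} = 8, f_{tx} = -1, giving D = 79 > 0 with f_{tt} > 0, so the point is a local minimum.
f(-37/79, 25/79) = -51/79.

-51/79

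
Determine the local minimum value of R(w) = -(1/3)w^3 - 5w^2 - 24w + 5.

Critical points: R'(w) = -w^2 - 10w - 24 vanishes at w = -6, -4.
R''(w) = -2w - 10. R''(-6) = 2 > 0 ⇒ local minimum; R''(-4) = -2 < 0 ⇒ local maximum.
Thus R has its local minimum at w = -6, with value 41.

41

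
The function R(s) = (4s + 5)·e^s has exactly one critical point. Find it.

-9/4

Differentiating with the product rule gives R'(s) = (4s + 9)·e^s. Since e^s > 0, the only critical point is s = -9/4.
R''(-9/4) has the same sign as 4 > 0, so this is a local minimum.
R(-9/4) = (-4)·e^(-9/4) ≈ -0.4216.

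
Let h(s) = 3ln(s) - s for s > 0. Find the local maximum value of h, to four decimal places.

0.2958

h'(s) = 3/s − 1 = 0 gives s = 3.
h''(s) = -3/s², which is negative for s > 0, so this is a local maximum.
h(3) = 3·ln(3) - 3 ≈ 0.2958.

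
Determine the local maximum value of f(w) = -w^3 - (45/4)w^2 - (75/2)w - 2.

f'(w) = -3w^2 - (45/2)w - 75/2. Setting f'(w) = 0 gives w ∈ {-5, -5/2}.
Second-derivative test with f''(w) = -6w - 45/2: f''(-5) = 15/2 > 0 ⇒ local minimum; f''(-5/2) = -15/2 < 0 ⇒ local maximum.
The local maximum is f(-5/2) = 593/16.

593/16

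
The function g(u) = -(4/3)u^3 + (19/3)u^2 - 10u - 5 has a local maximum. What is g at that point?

g'(u) = -4u^2 + (38/3)u - 10 = 0 at u = 3/2, 5/3.
Second-derivative test with g''(u) = -8u + 38/3: g''(3/2) = 2/3 > 0 ⇒ local minimum; g''(5/3) = -2/3 < 0 ⇒ local maximum.
Thus g has its local maximum at u = 5/3, with value -830/81.

-830/81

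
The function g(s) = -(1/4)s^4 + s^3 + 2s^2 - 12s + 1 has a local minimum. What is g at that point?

-11

Critical points: g'(s) = -s^3 + 3s^2 + 4s - 12 vanishes at s = -2, 2, 3.
Second-derivative test with g''(s) = -3s^2 + 6s + 4: g''(-2) = -20 < 0 ⇒ local maximum; g''(2) = 4 > 0 ⇒ local minimum; g''(3) = -5 < 0 ⇒ local maximum.
Thus g has its local minimum at s = 2, with value -11.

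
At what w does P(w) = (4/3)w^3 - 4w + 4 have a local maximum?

P'(w) = 4w^2 - 4. Setting P'(w) = 0 gives w ∈ {-1, 1}.
Since P''(w) = 8w, we get P''(-1) = -8 < 0 ⇒ local maximum; P''(1) = 8 > 0 ⇒ local minimum.
Thus P has its local maximum at w = -1, with value 20/3.

-1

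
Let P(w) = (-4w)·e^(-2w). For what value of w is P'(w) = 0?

1/2

Differentiating with the product rule gives P'(w) = (8w - 4)·e^(-2w). Since e^(-2w) > 0, the only critical point is w = 1/2.
P''(1/2) has the same sign as 8 > 0, so this is a local minimum.
P(1/2) = (-2)·e^(-1) ≈ -0.7358.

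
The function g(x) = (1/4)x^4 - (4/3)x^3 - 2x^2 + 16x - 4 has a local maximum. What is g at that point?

40/3

Critical points: g'(x) = x^3 - 4x^2 - 4x + 16 vanishes at x = -2, 2, 4.
g''(x) = 3x^2 - 8x - 4. g''(-2) = 24 > 0 ⇒ local minimum; g''(2) = -8 < 0 ⇒ local maximum; g''(4) = 12 > 0 ⇒ local minimum.
So the local maximum value is g(2) = 40/3.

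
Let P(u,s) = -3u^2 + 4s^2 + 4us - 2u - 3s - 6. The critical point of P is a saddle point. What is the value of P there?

∂P/∂u = -6u + 4s - 2 = 0 and ∂P/∂s = 4u + 8s - 3 = 0, so (u, s) = (-1/16, 13/32).
The Hessian has P_{uu} = -6, P_{ss} = 8, P_{us} = 4, giving D = -64 < 0, so the point is a saddle point.
P(-1/16, 13/32) = -419/64.

-419/64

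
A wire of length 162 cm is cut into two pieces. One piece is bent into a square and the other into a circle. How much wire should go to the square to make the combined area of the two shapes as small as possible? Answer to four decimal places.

90.7361

Let x be the length used for the square. Square side x/4; circle radius (162−x)/(2π).
A(x) = (x/4)² + π·((162−x)/(2π))² = x²/16 + (162−x)²/(4π) for 0 ≤ x ≤ 162. A'(x) = x/8 − (162−x)/(2π) = 0 gives x = 4·162/(π+4) ≈ 90.7361.
A'' = 1/8 + 1/(2π) > 0, so this gives the minimum combined area; x ≈ 90.7361 cm to the square.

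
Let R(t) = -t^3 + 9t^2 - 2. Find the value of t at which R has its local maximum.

6

Critical points: R'(t) = -3t^2 + 18t vanishes at t = 0, 6.
R''(t) = -6t + 18. R''(0) = 18 > 0 ⇒ local minimum; R''(6) = -18 < 0 ⇒ local maximum.
Thus R has its local maximum at t = 6, with value 106.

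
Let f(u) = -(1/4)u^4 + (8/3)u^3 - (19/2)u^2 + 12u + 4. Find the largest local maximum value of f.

Critical points: f'(u) = -u^3 + 8u^2 - 19u + 12 vanishes at u = 1, 3, 4.
Since f''(u) = -3u^2 + 16u - 19, we get f''(1) = -6 < 0 ⇒ local maximum; f''(3) = 2 > 0 ⇒ local minimum; f''(4) = -3 < 0 ⇒ local maximum.
So the largest local maximum value is f(1) = 107/12.

107/12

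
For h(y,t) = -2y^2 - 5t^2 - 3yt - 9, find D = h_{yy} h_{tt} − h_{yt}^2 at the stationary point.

∂h/∂y = -4y - 3t = 0 and ∂h/∂t = -3y - 10t = 0, so (y, t) = (0, 0).
The Hessian has h_{yy} = -4, h_{tt} = -10, h_{yt} = -3, giving D = 31 > 0 with h_{yy} < 0, so the point is a local maximum.
D = (-4)·(-10) − (-3)^2 = 31.

31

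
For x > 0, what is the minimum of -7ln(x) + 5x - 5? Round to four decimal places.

-0.3553

P'(x) = -7/x + 5 = 0 gives x = 7/5.
P''(x) = 7/x², which is positive for x > 0, so this is a local minimum.
P(7/5) = -7·ln(7/5) + 7 - 5 ≈ -0.3553.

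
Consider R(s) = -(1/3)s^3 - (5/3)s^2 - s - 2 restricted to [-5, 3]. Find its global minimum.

-29

R'(s) = -s^2 - (10/3)s - 1, which vanishes at s = -3 and s = -1/3.
Evaluating at the critical points and endpoints: R(-5) = 3; R(-3) = -5; R(-1/3) = -149/81; R(3) = -29.
The minimum over the interval is -29, attained at s = 3.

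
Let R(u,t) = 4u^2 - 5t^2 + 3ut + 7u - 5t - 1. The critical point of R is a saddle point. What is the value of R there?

-129/89

∂R/∂u = 8u + 3t + 7 = 0 and ∂R/∂t = 3u - 10t - 5 = 0, so (u, t) = (-55/89, -61/89).
The Hessian has R_{uu} = 8, R_{tt} = -10, R_{ut} = 3, giving D = -89 < 0, so the point is a saddle point.
R(-55/89, -61/89) = -129/89.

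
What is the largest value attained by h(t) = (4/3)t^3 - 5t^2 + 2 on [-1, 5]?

131/3

Differentiating, h'(t) = 4t^2 - 10t; which vanishes at t = 0 and t = 5/2.
Candidates: h(-1) = -13/3,  h(0) = 2,  h(5/2) = -101/12,  h(5) = 131/3.
The maximum over the interval is 131/3, attained at t = 5.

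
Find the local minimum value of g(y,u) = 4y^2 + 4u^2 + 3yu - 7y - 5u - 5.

∂g/∂y = 8y + 3u - 7 = 0 and ∂g/∂u = 3y + 8u - 5 = 0, so (y, u) = (41/55, 19/55).
The Hessian has g_{yy} = 8, g_{uu} = 8, g_{yu} = 3, giving D = 55 > 0 with g_{yy} > 0, so the point is a local minimum.
g(41/55, 19/55) = -466/55.

-466/55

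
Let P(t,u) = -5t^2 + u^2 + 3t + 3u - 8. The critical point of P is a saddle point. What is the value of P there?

∂P/∂t = -10t + 3 = 0 and ∂P/∂u = 2u + 3 = 0, so (t, u) = (3/10, -3/2).
The Hessian has P_{tt} = -10, P_{uu} = 2, P_{tu} = 0, giving D = -20 < 0, so the point is a saddle point.
P(3/10, -3/2) = -49/5.

-49/5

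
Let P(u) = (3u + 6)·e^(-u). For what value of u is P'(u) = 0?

-1

Differentiating with the product rule gives P'(u) = (-3u - 3)·e^(-u). Since e^(-u) > 0, the only critical point is u = -1.
P''(-1) has the same sign as -3 < 0, so this is a local maximum.
P(-1) = (3)·e^(1) ≈ 8.1548.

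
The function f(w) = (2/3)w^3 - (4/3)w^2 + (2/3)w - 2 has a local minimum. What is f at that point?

-2

f'(w) = 2w^2 - (8/3)w + 2/3 = 0 at w = 1/3, 1.
Since f''(w) = 4w - 8/3, we get f''(1/3) = -4/3 < 0 ⇒ local maximum; f''(1) = 4/3 > 0 ⇒ local minimum.
So the local minimum value is f(1) = -2.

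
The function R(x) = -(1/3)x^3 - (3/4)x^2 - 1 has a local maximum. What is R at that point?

R'(x) = -x^2 - (3/2)x. Setting R'(x) = 0 gives x ∈ {-3/2, 0}.
Since R''(x) = -2x - 3/2, we get R''(-3/2) = 3/2 > 0 ⇒ local minimum; R''(0) = -3/2 < 0 ⇒ local maximum.
Thus R has its local maximum at x = 0, with value -1.

-1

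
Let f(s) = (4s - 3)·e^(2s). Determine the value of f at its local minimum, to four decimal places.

-3.2974

f'(s) = 4·e^(2s) + (4s - 3)·2·e^(2s) = (8s - 2)·e^(2s). Since e^(2s) > 0, the only critical point is s = 1/4.
f''(1/4) has the same sign as 8 > 0, so this is a local minimum.
f(1/4) = (-2)·e^(1/2) ≈ -3.2974.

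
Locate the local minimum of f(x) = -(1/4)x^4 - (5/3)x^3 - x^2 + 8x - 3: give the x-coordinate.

f'(x) = -x^3 - 5x^2 - 2x + 8. Setting f'(x) = 0 gives x ∈ {-4, -2, 1}.
Since f''(x) = -3x^2 - 10x - 2, we get f''(-4) = -10 < 0 ⇒ local maximum; f''(-2) = 6 > 0 ⇒ local minimum; f''(1) = -15 < 0 ⇒ local maximum.
The local minimum is f(-2) = -41/3.

-2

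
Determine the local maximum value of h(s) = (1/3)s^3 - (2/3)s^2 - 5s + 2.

562/81

h'(s) = s^2 - (4/3)s - 5. Setting h'(s) = 0 gives s ∈ {-5/3, 3}.
Second-derivative test with h''(s) = 2s - 4/3: h''(-5/3) = -14/3 < 0 ⇒ local maximum; h''(3) = 14/3 > 0 ⇒ local minimum.
The local maximum is h(-5/3) = 562/81.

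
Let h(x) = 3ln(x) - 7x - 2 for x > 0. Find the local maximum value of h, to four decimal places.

h'(x) = 3/x − 7 = 0 gives x = 3/7.
h''(x) = -3/x², which is negative for x > 0, so this is a local maximum.
h(3/7) = 3·ln(3/7) - 3 - 2 ≈ -7.5419.

-7.5419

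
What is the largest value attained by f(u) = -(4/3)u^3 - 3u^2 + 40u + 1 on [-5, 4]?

The derivative is -4u^2 - 6u + 40, which vanishes at u = -4 and u = 5/2.
Compare values at every candidate in [-5, 4]: f(-5) = -322/3; f(-4) = -365/3; f(5/2) = 737/12; f(4) = 83/3.
The maximum over the interval is 737/12, attained at u = 5/2.

737/12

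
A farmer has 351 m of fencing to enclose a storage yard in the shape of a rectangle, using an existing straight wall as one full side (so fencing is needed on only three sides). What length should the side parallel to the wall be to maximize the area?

Let the sides perpendicular to the wall have length x and the parallel side y, so 2x + y = 351 and the area is A = xy = x(351 − 2x).
A'(x) = 351 − 4x = 0 gives x = 351/4, and A''(x) = −4 < 0 confirms a maximum.
Then y = 351 − 2·351/4 = 351/2 and A = 123201/8.

351/2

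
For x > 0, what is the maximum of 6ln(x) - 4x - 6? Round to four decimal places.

-9.5672

g'(x) = 6/x − 4 = 0 gives x = 3/2.
g''(x) = -6/x², which is negative for x > 0, so this is a local maximum.
g(3/2) = 6·ln(3/2) - 6 - 6 ≈ -9.5672.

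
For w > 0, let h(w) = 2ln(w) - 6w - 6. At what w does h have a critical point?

h'(w) = 2/w − 6 = 0 gives w = 1/3.
h''(w) = -2/w², which is negative for w > 0, so this is a local maximum.
h(1/3) = 2·ln(1/3) - 2 - 6 ≈ -10.1972.

1/3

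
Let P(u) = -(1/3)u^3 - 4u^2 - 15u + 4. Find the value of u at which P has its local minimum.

P'(u) = -u^2 - 8u - 15. Setting P'(u) = 0 gives u ∈ {-5, -3}.
Second-derivative test with P''(u) = -2u - 8: P''(-5) = 2 > 0 ⇒ local minimum; P''(-3) = -2 < 0 ⇒ local maximum.
Thus P has its local minimum at u = -5, with value 62/3.

-5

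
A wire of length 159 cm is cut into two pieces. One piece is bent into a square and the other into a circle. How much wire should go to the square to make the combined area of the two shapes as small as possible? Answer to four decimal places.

89.0558

Let x be the length used for the square. Square side x/4; circle radius (159−x)/(2π).
A(x) = (x/4)² + π·((159−x)/(2π))² = x²/16 + (159−x)²/(4π) for 0 ≤ x ≤ 159. A'(x) = x/8 − (159−x)/(2π) = 0 gives x = 4·159/(π+4) ≈ 89.0558.
A'' = 1/8 + 1/(2π) > 0, so this gives the minimum combined area; x ≈ 89.0558 cm to the square.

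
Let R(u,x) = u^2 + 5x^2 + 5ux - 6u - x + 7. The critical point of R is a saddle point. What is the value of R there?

∂R/∂u = 2u + 5x - 6 = 0 and ∂R/∂x = 5u + 10x - 1 = 0, so (u, x) = (-11, 28/5).
The Hessian has R_{uu} = 2, R_{xx} = 10, R_{ux} = 5, giving D = -5 < 0, so the point is a saddle point.
R(-11, 28/5) = 186/5.

186/5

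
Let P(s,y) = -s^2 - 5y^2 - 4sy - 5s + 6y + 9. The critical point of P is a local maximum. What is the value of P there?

∂P/∂s = -2s - 4y - 5 = 0 and ∂P/∂y = -4s - 10y + 6 = 0, so (s, y) = (-37/2, 8).
The Hessian has P_{ss} = -2, P_{yy} = -10, P_{sy} = -4, giving D = 4 > 0 with P_{ss} < 0, so the point is a local maximum.
P(-37/2, 8) = 317/4.

317/4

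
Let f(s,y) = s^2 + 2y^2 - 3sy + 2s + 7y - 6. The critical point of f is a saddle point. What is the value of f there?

93

∂f/∂s = 2s - 3y + 2 = 0 and ∂f/∂y = -3s + 4y + 7 = 0, so (s, y) = (29, 20).
The Hessian has f_{ss} = 2, f_{yy} = 4, f_{sy} = -3, giving D = -1 < 0, so the point is a saddle point.
f(29, 20) = 93.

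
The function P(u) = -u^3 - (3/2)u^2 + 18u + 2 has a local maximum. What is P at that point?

Critical points: P'(u) = -3u^2 - 3u + 18 vanishes at u = -3, 2.
Since P''(u) = -6u - 3, we get P''(-3) = 15 > 0 ⇒ local minimum; P''(2) = -15 < 0 ⇒ local maximum.
The local maximum is P(2) = 24.

24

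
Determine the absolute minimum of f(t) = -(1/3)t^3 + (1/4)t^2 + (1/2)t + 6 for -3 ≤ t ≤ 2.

The derivative is -t^2 + (1/2)t + 1/2, which vanishes at t = -1/2 and t = 1.
Evaluating at the critical points and endpoints: f(-3) = 63/4, f(-1/2) = 281/48, f(1) = 77/12, f(2) = 16/3.
The minimum over the interval is 16/3, attained at t = 2.

16/3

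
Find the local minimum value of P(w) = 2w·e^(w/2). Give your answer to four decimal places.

-1.4715

By the product rule, P'(w) = (w + 2)·e^(w/2). Since e^(w/2) > 0, the only critical point is w = -2.
P''(-2) has the same sign as 1 > 0, so this is a local minimum.
P(-2) = (-4)·e^(-1) ≈ -1.4715.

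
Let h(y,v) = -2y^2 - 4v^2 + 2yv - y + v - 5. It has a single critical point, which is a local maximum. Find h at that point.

∂h/∂y = -4y + 2v - 1 = 0 and ∂h/∂v = 2y - 8v + 1 = 0, so (y, v) = (-3/14, 1/14).
The Hessian has h_{yy} = -4, h_{vv} = -8, h_{yv} = 2, giving D = 28 > 0 with h_{yy} < 0, so the point is a local maximum.
h(-3/14, 1/14) = -34/7.

-34/7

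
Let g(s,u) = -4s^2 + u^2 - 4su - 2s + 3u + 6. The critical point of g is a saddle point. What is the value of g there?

∂g/∂s = -8s - 4u - 2 = 0 and ∂g/∂u = -4s + 2u + 3 = 0, so (s, u) = (1/4, -1).
The Hessian has g_{ss} = -8, g_{uu} = 2, g_{su} = -4, giving D = -32 < 0, so the point is a saddle point.
g(1/4, -1) = 17/4.

17/4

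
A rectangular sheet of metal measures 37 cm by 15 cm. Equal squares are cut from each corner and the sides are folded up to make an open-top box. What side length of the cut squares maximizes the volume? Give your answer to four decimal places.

With cut size x, the volume is V(x) = x(37 − 2x)(15 − 2x) for 0 < x < 7.5.
V'(x) = 12x^2 − 208x + 555. Setting V'(x) = 0 gives x ≈ 3.2944 (the root in (0, 7.5)).
V''(x) = 24x − 208 is negative there, so this is the maximum; V ≈ 842.6900.

3.2944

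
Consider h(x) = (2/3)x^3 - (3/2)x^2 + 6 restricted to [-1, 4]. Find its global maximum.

The derivative is 2x^2 - 3x, which vanishes at x = 0 and x = 3/2.
Candidates: h(-1) = 23/6, h(0) = 6, h(3/2) = 39/8, h(4) = 74/3.
Hence the absolute maximum is 74/3 at x = 4.

74/3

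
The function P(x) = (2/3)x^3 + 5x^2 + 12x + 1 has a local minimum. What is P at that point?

P'(x) = 2x^2 + 10x + 12 = 0 at x = -3, -2.
P''(x) = 4x + 10. P''(-3) = -2 < 0 ⇒ local maximum; P''(-2) = 2 > 0 ⇒ local minimum.
So the local minimum value is P(-2) = -25/3.

-25/3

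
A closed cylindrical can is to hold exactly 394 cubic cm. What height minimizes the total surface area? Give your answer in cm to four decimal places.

7.9458

With radius r and height h, πr²h = 394 so h = 394/(πr²), and S(r) = 2πr² + 2πrh = 2πr² + 2·394/r.
S'(r) = 4πr − 2·394/r² = 0 ⇒ r³ = 394/(2π), so r ≈ 3.9729 and h = 2r ≈ 7.9458.
S''(r) = 4π + 4·394/r³ > 0, so this is the minimum; S ≈ 297.5172.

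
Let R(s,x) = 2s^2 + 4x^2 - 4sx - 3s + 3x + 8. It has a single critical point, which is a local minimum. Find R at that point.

55/8

∂R/∂s = 4s - 4x - 3 = 0 and ∂R/∂x = -4s + 8x + 3 = 0, so (s, x) = (3/4, 0).
The Hessian has R_{ss} = 4, R_{xx} = 8, R_{sx} = -4, giving D = 16 > 0 with R_{ss} > 0, so the point is a local minimum.
R(3/4, 0) = 55/8.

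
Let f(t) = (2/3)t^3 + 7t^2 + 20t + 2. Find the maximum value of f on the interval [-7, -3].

-19/3

The derivative is 2t^2 + 14t + 20, whose only zero in [-7, -3] is t = -5.
Evaluating at the critical points and endpoints: f(-7) = -71/3, f(-5) = -19/3, f(-3) = -13.
Hence the absolute maximum is -19/3 at t = -5.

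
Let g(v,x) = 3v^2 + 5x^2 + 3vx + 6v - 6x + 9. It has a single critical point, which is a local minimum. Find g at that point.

21/17

∂g/∂v = 6v + 3x + 6 = 0 and ∂g/∂x = 3v + 10x - 6 = 0, so (v, x) = (-26/17, 18/17).
The Hessian has g_{vv} = 6, g_{xx} = 10, g_{vx} = 3, giving D = 51 > 0 with g_{vv} > 0, so the point is a local minimum.
g(-26/17, 18/17) = 21/17.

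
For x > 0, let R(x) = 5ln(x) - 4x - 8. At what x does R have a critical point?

R'(x) = 5/x − 4 = 0 gives x = 5/4.
R''(x) = -5/x², which is negative for x > 0, so this is a local maximum.
R(5/4) = 5·ln(5/4) - 5 - 8 ≈ -11.8843.

5/4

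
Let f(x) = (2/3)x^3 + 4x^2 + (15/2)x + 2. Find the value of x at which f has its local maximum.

-5/2

Critical points: f'(x) = 2x^2 + 8x + 15/2 vanishes at x = -5/2, -3/2.
Second-derivative test with f''(x) = 4x + 8: f''(-5/2) = -2 < 0 ⇒ local maximum; f''(-3/2) = 2 > 0 ⇒ local minimum.
So the local maximum value is f(-5/2) = -13/6.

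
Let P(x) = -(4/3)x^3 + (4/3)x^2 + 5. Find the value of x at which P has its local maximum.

P'(x) = -4x^2 + (8/3)x = 0 at x = 0, 2/3.
P''(x) = -8x + 8/3. P''(0) = 8/3 > 0 ⇒ local minimum; P''(2/3) = -8/3 < 0 ⇒ local maximum.
Thus P has its local maximum at x = 2/3, with value 421/81.

2/3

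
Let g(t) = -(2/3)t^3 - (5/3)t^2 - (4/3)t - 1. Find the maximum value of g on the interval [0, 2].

-1

The derivative is -2t^2 - (10/3)t - 4/3, which has no zeros in [0, 2].
Candidates: g(0) = -1, g(2) = -47/3.
The maximum over the interval is -1, attained at t = 0.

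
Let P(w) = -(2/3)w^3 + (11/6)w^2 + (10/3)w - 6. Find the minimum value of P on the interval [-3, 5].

Differentiating, P'(w) = -2w^2 + (11/3)w + 10/3; which vanishes at w = -2/3 and w = 5/2.
Compare values at every candidate in [-3, 5]: P(-3) = 37/2,  P(-2/3) = -584/81,  P(5/2) = 27/8,  P(5) = -161/6.
The minimum over the interval is -161/6, attained at w = 5.

-161/6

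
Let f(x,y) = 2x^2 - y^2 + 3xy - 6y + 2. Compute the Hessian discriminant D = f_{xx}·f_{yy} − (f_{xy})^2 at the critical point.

-17

∂f/∂x = 4x + 3y = 0 and ∂f/∂y = 3x - 2y - 6 = 0, so (x, y) = (18/17, -24/17).
The Hessian has f_{xx} = 4, f_{yy} = -2, f_{xy} = 3, giving D = -17 < 0, so the point is a saddle point.
D = (4)·(-2) − (3)^2 = -17.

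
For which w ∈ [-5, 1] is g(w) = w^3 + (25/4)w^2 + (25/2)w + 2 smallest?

The derivative is 3w^2 + (25/2)w + 25/2, which vanishes at w = -5/2 and w = -5/3.
Compare values at every candidate in [-5, 1]: g(-5) = -117/4, g(-5/2) = -93/16, g(-5/3) = -659/108, g(1) = 87/4.
Hence the absolute minimum is -117/4 at w = -5.

-5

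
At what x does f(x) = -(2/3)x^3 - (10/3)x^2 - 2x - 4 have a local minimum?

f'(x) = -2x^2 - (20/3)x - 2. Setting f'(x) = 0 gives x ∈ {-3, -1/3}.
Second-derivative test with f''(x) = -4x - 20/3: f''(-3) = 16/3 > 0 ⇒ local minimum; f''(-1/3) = -16/3 < 0 ⇒ local maximum.
The local minimum is f(-3) = -10.

-3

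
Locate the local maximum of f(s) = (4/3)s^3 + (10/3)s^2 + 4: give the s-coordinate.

f'(s) = 4s^2 + (20/3)s. Setting f'(s) = 0 gives s ∈ {-5/3, 0}.
Second-derivative test with f''(s) = 8s + 20/3: f''(-5/3) = -20/3 < 0 ⇒ local maximum; f''(0) = 20/3 > 0 ⇒ local minimum.
The local maximum is f(-5/3) = 574/81.

-5/3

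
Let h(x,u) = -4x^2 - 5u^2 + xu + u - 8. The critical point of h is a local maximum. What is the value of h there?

-628/79

∂h/∂x = -8x + u = 0 and ∂h/∂u = x - 10u + 1 = 0, so (x, u) = (1/79, 8/79).
The Hessian has h_{xx} = -8, h_{uu} = -10, h_{xu} = 1, giving D = 79 > 0 with h_{xx} < 0, so the point is a local maximum.
h(1/79, 8/79) = -628/79.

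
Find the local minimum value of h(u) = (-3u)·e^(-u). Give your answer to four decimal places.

-1.1036

Differentiating with the product rule gives h'(u) = (3u - 3)·e^(-u). Since e^(-u) > 0, the only critical point is u = 1.
h''(1) has the same sign as 3 > 0, so this is a local minimum.
h(1) = (-3)·e^(-1) ≈ -1.1036.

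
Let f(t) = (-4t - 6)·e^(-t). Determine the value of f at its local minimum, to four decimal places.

By the product rule, f'(t) = (4t + 2)·e^(-t). Since e^(-t) > 0, the only critical point is t = -1/2.
f''(-1/2) has the same sign as 4 > 0, so this is a local minimum.
f(-1/2) = (-4)·e^(1/2) ≈ -6.5949.

-6.5949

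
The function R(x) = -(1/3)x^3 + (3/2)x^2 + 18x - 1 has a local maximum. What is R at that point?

R'(x) = -x^2 + 3x + 18. Setting R'(x) = 0 gives x ∈ {-3, 6}.
R''(x) = -2x + 3. R''(-3) = 9 > 0 ⇒ local minimum; R''(6) = -9 < 0 ⇒ local maximum.
The local maximum is R(6) = 89.

89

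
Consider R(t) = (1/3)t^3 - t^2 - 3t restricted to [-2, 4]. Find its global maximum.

The derivative is t^2 - 2t - 3, which vanishes at t = -1 and t = 3.
Compare values at every candidate in [-2, 4]: R(-2) = -2/3,  R(-1) = 5/3,  R(3) = -9,  R(4) = -20/3.
Hence the absolute maximum is 5/3 at t = -1.

5/3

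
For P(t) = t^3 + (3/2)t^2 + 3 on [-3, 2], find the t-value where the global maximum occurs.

The derivative is 3t^2 + 3t, which vanishes at t = -1 and t = 0.
Evaluating at the critical points and endpoints: P(-3) = -21/2, P(-1) = 7/2, P(0) = 3, P(2) = 17.
Hence the absolute maximum is 17 at t = 2.

2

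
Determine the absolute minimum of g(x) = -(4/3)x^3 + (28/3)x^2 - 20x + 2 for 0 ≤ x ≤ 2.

-938/81

g'(x) = -4x^2 + (56/3)x - 20, whose only zero in [0, 2] is x = 5/3.
Evaluating at the critical points and endpoints: g(0) = 2, g(5/3) = -938/81, g(2) = -34/3.
So the minimum is g(5/3) = -938/81.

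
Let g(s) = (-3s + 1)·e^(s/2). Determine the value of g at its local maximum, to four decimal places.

2.6076

g'(s) = (-3)·e^(s/2) + (-3s + 1)·(1/2)·e^(s/2) = (-(3/2)s - 5/2)·e^(s/2). Since e^(s/2) > 0, the only critical point is s = -5/3.
g''(-5/3) has the same sign as -3/2 < 0, so this is a local maximum.
g(-5/3) = (6)·e^(-5/6) ≈ 2.6076.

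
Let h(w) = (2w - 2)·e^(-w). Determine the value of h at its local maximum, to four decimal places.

By the product rule, h'(w) = (-2w + 4)·e^(-w). Since e^(-w) > 0, the only critical point is w = 2.
h''(2) has the same sign as -2 < 0, so this is a local maximum.
h(2) = (2)·e^(-2) ≈ 0.2707.

0.2707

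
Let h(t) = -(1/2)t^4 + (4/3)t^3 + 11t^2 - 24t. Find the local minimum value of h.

-73/6

h'(t) = -2t^3 + 4t^2 + 22t - 24 = 0 at t = -3, 1, 4.
h''(t) = -6t^2 + 8t + 22. h''(-3) = -56 < 0 ⇒ local maximum; h''(1) = 24 > 0 ⇒ local minimum; h''(4) = -42 < 0 ⇒ local maximum.
Thus h has its local minimum at t = 1, with value -73/6.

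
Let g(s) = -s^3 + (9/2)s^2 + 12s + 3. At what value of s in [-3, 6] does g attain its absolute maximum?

Differentiating, g'(s) = -3s^2 + 9s + 12; which vanishes at s = -1 and s = 4.
Evaluating at the critical points and endpoints: g(-3) = 69/2, g(-1) = -7/2, g(4) = 59, g(6) = 21.
Hence the absolute maximum is 59 at s = 4.

4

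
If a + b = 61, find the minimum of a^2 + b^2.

With a + b = 61, a^2 + b^2 = a^2 + (61 − a)^2.
The derivative 2a − 2(61 − a) = 4a − 122 vanishes at a = 61/2; second derivative 4 > 0, a minimum.
The minimum is 2·(61/2)^2 = 3721/2.

3721/2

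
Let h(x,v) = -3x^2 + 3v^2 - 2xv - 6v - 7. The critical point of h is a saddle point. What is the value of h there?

-97/10

∂h/∂x = -6x - 2v = 0 and ∂h/∂v = -2x + 6v - 6 = 0, so (x, v) = (-3/10, 9/10).
The Hessian has h_{xx} = -6, h_{vv} = 6, h_{xv} = -2, giving D = -40 < 0, so the point is a saddle point.
h(-3/10, 9/10) = -97/10.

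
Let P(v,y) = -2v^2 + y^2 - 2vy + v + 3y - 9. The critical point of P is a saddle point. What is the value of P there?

∂P/∂v = -4v - 2y + 1 = 0 and ∂P/∂y = -2v + 2y + 3 = 0, so (v, y) = (2/3, -5/6).
The Hessian has P_{vv} = -4, P_{yy} = 2, P_{vy} = -2, giving D = -12 < 0, so the point is a saddle point.
P(2/3, -5/6) = -119/12.

-119/12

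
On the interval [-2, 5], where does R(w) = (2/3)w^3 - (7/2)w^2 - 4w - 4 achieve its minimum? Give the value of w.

R'(w) = 2w^2 - 7w - 4, which vanishes at w = -1/2 and w = 4.
Evaluating at the critical points and endpoints: R(-2) = -46/3, R(-1/2) = -71/24, R(4) = -100/3, R(5) = -169/6.
The minimum over the interval is -100/3, attained at w = 4.

4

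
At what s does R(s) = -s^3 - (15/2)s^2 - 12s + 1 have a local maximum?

-1

R'(s) = -3s^2 - 15s - 12. Setting R'(s) = 0 gives s ∈ {-4, -1}.
Second-derivative test with R''(s) = -6s - 15: R''(-4) = 9 > 0 ⇒ local minimum; R''(-1) = -9 < 0 ⇒ local maximum.
So the local maximum value is R(-1) = 13/2.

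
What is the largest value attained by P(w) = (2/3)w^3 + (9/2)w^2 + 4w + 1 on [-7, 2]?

97/3

Differentiating, P'(w) = 2w^2 + 9w + 4; which vanishes at w = -4 and w = -1/2.
Evaluating at the critical points and endpoints: P(-7) = -211/6,  P(-4) = 43/3,  P(-1/2) = 1/24,  P(2) = 97/3.
Hence the absolute maximum is 97/3 at w = 2.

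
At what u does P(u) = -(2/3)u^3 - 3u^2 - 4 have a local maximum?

P'(u) = -2u^2 - 6u = 0 at u = -3, 0.
P''(u) = -4u - 6. P''(-3) = 6 > 0 ⇒ local minimum; P''(0) = -6 < 0 ⇒ local maximum.
The local maximum is P(0) = -4.

0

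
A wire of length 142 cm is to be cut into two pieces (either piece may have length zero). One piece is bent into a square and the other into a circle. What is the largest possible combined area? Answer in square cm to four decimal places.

Let x be the length used for the square. Square side x/4; circle radius (142−x)/(2π).
A(x) = (x/4)² + π·((142−x)/(2π))² = x²/16 + (142−x)²/(4π) for 0 ≤ x ≤ 142. A'(x) = x/8 − (142−x)/(2π) = 0 gives x = 4·142/(π+4) ≈ 79.5341.
A'' > 0, so the interior critical point is a minimum; the maximum is at an endpoint. A(0) = 1604.6001 and A(142) = 1260.2500, so the largest area is 1604.6001.

1604.6001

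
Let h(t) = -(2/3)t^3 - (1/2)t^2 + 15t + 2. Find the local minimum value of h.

-59/2

h'(t) = -2t^2 - t + 15. Setting h'(t) = 0 gives t ∈ {-3, 5/2}.
Second-derivative test with h''(t) = -4t - 1: h''(-3) = 11 > 0 ⇒ local minimum; h''(5/2) = -11 < 0 ⇒ local maximum.
The local minimum is h(-3) = -59/2.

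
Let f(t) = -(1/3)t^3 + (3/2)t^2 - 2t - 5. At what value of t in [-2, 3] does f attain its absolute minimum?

3

The derivative is -t^2 + 3t - 2, which vanishes at t = 1 and t = 2.
Candidates: f(-2) = 23/3; f(1) = -35/6; f(2) = -17/3; f(3) = -13/2.
So the minimum is f(3) = -13/2.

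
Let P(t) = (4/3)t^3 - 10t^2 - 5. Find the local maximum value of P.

P'(t) = 4t^2 - 20t. Setting P'(t) = 0 gives t ∈ {0, 5}.
P''(t) = 8t - 20. P''(0) = -20 < 0 ⇒ local maximum; P''(5) = 20 > 0 ⇒ local minimum.
Thus P has its local maximum at t = 0, with value -5.

-5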